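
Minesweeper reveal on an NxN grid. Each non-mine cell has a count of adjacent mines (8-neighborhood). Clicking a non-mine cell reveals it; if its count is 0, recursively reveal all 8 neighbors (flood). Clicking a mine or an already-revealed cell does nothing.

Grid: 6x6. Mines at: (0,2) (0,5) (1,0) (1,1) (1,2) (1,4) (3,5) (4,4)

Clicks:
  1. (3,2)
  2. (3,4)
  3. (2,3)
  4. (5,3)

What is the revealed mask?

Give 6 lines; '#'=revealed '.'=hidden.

Answer: ......
......
####..
#####.
####..
####..

Derivation:
Click 1 (3,2) count=0: revealed 16 new [(2,0) (2,1) (2,2) (2,3) (3,0) (3,1) (3,2) (3,3) (4,0) (4,1) (4,2) (4,3) (5,0) (5,1) (5,2) (5,3)] -> total=16
Click 2 (3,4) count=2: revealed 1 new [(3,4)] -> total=17
Click 3 (2,3) count=2: revealed 0 new [(none)] -> total=17
Click 4 (5,3) count=1: revealed 0 new [(none)] -> total=17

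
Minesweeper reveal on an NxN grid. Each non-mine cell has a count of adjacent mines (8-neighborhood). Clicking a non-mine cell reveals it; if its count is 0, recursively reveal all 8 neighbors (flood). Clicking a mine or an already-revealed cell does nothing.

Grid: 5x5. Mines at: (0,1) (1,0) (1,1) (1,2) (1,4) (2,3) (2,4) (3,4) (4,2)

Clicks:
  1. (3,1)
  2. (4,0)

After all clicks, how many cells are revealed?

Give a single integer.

Answer: 6

Derivation:
Click 1 (3,1) count=1: revealed 1 new [(3,1)] -> total=1
Click 2 (4,0) count=0: revealed 5 new [(2,0) (2,1) (3,0) (4,0) (4,1)] -> total=6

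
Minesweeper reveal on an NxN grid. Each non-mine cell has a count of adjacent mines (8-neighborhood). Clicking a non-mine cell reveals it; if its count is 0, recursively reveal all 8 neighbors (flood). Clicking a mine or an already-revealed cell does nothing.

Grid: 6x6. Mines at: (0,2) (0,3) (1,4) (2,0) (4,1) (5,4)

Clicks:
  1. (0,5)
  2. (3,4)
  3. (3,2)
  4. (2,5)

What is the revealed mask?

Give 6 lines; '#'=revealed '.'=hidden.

Click 1 (0,5) count=1: revealed 1 new [(0,5)] -> total=1
Click 2 (3,4) count=0: revealed 17 new [(1,1) (1,2) (1,3) (2,1) (2,2) (2,3) (2,4) (2,5) (3,1) (3,2) (3,3) (3,4) (3,5) (4,2) (4,3) (4,4) (4,5)] -> total=18
Click 3 (3,2) count=1: revealed 0 new [(none)] -> total=18
Click 4 (2,5) count=1: revealed 0 new [(none)] -> total=18

Answer: .....#
.###..
.#####
.#####
..####
......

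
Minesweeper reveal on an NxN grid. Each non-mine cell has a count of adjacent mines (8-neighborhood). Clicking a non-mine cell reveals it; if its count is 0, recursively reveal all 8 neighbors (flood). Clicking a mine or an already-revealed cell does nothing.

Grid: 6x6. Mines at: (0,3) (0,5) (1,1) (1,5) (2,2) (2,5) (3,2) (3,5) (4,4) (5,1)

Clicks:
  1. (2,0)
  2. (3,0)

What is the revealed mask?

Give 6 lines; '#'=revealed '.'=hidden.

Click 1 (2,0) count=1: revealed 1 new [(2,0)] -> total=1
Click 2 (3,0) count=0: revealed 5 new [(2,1) (3,0) (3,1) (4,0) (4,1)] -> total=6

Answer: ......
......
##....
##....
##....
......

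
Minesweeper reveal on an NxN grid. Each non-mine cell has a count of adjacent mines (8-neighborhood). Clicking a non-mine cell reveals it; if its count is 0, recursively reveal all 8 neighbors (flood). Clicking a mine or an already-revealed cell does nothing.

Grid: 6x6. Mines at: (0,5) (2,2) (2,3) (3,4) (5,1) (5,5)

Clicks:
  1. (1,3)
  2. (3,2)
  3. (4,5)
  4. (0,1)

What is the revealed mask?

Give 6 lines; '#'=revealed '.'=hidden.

Click 1 (1,3) count=2: revealed 1 new [(1,3)] -> total=1
Click 2 (3,2) count=2: revealed 1 new [(3,2)] -> total=2
Click 3 (4,5) count=2: revealed 1 new [(4,5)] -> total=3
Click 4 (0,1) count=0: revealed 15 new [(0,0) (0,1) (0,2) (0,3) (0,4) (1,0) (1,1) (1,2) (1,4) (2,0) (2,1) (3,0) (3,1) (4,0) (4,1)] -> total=18

Answer: #####.
#####.
##....
###...
##...#
......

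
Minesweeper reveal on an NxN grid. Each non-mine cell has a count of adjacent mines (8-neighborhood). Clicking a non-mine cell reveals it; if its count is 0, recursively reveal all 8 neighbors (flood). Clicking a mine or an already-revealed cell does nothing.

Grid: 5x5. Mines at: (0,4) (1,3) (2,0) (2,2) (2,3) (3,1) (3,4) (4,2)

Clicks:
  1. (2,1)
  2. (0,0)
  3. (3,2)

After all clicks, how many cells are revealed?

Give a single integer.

Answer: 8

Derivation:
Click 1 (2,1) count=3: revealed 1 new [(2,1)] -> total=1
Click 2 (0,0) count=0: revealed 6 new [(0,0) (0,1) (0,2) (1,0) (1,1) (1,2)] -> total=7
Click 3 (3,2) count=4: revealed 1 new [(3,2)] -> total=8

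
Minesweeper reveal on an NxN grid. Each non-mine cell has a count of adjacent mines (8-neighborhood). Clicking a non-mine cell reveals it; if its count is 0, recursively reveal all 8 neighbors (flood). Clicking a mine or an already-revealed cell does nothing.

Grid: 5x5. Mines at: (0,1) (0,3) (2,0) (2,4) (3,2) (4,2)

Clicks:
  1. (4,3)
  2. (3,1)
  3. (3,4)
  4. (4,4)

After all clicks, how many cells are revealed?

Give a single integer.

Click 1 (4,3) count=2: revealed 1 new [(4,3)] -> total=1
Click 2 (3,1) count=3: revealed 1 new [(3,1)] -> total=2
Click 3 (3,4) count=1: revealed 1 new [(3,4)] -> total=3
Click 4 (4,4) count=0: revealed 2 new [(3,3) (4,4)] -> total=5

Answer: 5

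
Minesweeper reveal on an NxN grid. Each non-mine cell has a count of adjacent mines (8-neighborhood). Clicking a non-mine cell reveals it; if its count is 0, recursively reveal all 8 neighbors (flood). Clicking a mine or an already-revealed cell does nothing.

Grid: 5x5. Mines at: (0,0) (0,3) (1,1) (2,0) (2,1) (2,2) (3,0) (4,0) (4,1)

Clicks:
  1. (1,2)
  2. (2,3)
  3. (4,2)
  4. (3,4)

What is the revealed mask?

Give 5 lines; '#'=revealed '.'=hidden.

Answer: .....
..###
...##
..###
..###

Derivation:
Click 1 (1,2) count=4: revealed 1 new [(1,2)] -> total=1
Click 2 (2,3) count=1: revealed 1 new [(2,3)] -> total=2
Click 3 (4,2) count=1: revealed 1 new [(4,2)] -> total=3
Click 4 (3,4) count=0: revealed 8 new [(1,3) (1,4) (2,4) (3,2) (3,3) (3,4) (4,3) (4,4)] -> total=11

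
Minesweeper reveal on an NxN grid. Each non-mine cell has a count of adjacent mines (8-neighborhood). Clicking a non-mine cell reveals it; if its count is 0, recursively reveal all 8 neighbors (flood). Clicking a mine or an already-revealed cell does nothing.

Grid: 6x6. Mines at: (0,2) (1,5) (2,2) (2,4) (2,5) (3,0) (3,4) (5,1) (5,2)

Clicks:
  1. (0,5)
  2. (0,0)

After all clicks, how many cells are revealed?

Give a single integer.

Answer: 7

Derivation:
Click 1 (0,5) count=1: revealed 1 new [(0,5)] -> total=1
Click 2 (0,0) count=0: revealed 6 new [(0,0) (0,1) (1,0) (1,1) (2,0) (2,1)] -> total=7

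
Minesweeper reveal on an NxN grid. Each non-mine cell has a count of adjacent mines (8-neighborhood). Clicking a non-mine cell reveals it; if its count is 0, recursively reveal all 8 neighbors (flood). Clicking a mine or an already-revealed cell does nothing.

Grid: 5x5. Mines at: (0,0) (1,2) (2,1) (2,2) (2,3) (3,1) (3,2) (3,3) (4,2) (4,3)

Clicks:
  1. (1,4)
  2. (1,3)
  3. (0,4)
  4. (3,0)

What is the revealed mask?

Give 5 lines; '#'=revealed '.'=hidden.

Answer: ...##
...##
.....
#....
.....

Derivation:
Click 1 (1,4) count=1: revealed 1 new [(1,4)] -> total=1
Click 2 (1,3) count=3: revealed 1 new [(1,3)] -> total=2
Click 3 (0,4) count=0: revealed 2 new [(0,3) (0,4)] -> total=4
Click 4 (3,0) count=2: revealed 1 new [(3,0)] -> total=5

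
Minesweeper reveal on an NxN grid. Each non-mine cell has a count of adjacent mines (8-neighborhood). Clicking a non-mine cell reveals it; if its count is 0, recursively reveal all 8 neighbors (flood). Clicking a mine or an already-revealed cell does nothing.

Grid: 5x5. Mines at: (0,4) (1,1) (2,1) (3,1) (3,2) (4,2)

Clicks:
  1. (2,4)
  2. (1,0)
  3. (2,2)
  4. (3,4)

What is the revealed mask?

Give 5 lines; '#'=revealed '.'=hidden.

Answer: .....
#..##
..###
...##
...##

Derivation:
Click 1 (2,4) count=0: revealed 8 new [(1,3) (1,4) (2,3) (2,4) (3,3) (3,4) (4,3) (4,4)] -> total=8
Click 2 (1,0) count=2: revealed 1 new [(1,0)] -> total=9
Click 3 (2,2) count=4: revealed 1 new [(2,2)] -> total=10
Click 4 (3,4) count=0: revealed 0 new [(none)] -> total=10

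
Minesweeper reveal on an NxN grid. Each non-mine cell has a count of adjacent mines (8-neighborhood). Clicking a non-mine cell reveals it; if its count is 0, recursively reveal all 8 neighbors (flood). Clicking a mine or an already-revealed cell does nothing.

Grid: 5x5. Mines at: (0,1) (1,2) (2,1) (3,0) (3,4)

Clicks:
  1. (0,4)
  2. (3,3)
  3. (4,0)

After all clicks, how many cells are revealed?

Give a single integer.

Click 1 (0,4) count=0: revealed 6 new [(0,3) (0,4) (1,3) (1,4) (2,3) (2,4)] -> total=6
Click 2 (3,3) count=1: revealed 1 new [(3,3)] -> total=7
Click 3 (4,0) count=1: revealed 1 new [(4,0)] -> total=8

Answer: 8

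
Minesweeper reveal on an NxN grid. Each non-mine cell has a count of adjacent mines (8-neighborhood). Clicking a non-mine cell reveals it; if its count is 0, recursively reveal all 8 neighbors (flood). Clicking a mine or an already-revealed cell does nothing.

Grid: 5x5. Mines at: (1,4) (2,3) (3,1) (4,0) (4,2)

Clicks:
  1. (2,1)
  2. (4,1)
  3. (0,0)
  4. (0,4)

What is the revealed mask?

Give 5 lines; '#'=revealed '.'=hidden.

Click 1 (2,1) count=1: revealed 1 new [(2,1)] -> total=1
Click 2 (4,1) count=3: revealed 1 new [(4,1)] -> total=2
Click 3 (0,0) count=0: revealed 10 new [(0,0) (0,1) (0,2) (0,3) (1,0) (1,1) (1,2) (1,3) (2,0) (2,2)] -> total=12
Click 4 (0,4) count=1: revealed 1 new [(0,4)] -> total=13

Answer: #####
####.
###..
.....
.#...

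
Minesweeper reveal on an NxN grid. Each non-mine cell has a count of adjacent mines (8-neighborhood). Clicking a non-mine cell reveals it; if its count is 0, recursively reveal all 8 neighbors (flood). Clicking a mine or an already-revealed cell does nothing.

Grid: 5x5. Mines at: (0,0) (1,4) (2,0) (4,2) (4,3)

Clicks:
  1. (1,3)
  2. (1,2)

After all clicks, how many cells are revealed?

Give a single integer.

Answer: 12

Derivation:
Click 1 (1,3) count=1: revealed 1 new [(1,3)] -> total=1
Click 2 (1,2) count=0: revealed 11 new [(0,1) (0,2) (0,3) (1,1) (1,2) (2,1) (2,2) (2,3) (3,1) (3,2) (3,3)] -> total=12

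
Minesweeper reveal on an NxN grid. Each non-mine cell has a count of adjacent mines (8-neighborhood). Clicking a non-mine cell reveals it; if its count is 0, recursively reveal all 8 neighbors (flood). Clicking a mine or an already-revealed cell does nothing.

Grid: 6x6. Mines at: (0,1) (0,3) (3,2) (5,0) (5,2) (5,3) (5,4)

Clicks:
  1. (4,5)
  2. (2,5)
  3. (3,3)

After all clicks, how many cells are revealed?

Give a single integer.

Answer: 14

Derivation:
Click 1 (4,5) count=1: revealed 1 new [(4,5)] -> total=1
Click 2 (2,5) count=0: revealed 13 new [(0,4) (0,5) (1,3) (1,4) (1,5) (2,3) (2,4) (2,5) (3,3) (3,4) (3,5) (4,3) (4,4)] -> total=14
Click 3 (3,3) count=1: revealed 0 new [(none)] -> total=14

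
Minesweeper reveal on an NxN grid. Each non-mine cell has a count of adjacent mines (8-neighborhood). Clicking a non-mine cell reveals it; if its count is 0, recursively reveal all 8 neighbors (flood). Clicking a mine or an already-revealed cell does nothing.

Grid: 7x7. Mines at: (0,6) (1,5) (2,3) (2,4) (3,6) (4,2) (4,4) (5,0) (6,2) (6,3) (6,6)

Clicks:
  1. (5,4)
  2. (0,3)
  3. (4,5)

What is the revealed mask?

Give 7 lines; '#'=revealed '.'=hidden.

Click 1 (5,4) count=2: revealed 1 new [(5,4)] -> total=1
Click 2 (0,3) count=0: revealed 18 new [(0,0) (0,1) (0,2) (0,3) (0,4) (1,0) (1,1) (1,2) (1,3) (1,4) (2,0) (2,1) (2,2) (3,0) (3,1) (3,2) (4,0) (4,1)] -> total=19
Click 3 (4,5) count=2: revealed 1 new [(4,5)] -> total=20

Answer: #####..
#####..
###....
###....
##...#.
....#..
.......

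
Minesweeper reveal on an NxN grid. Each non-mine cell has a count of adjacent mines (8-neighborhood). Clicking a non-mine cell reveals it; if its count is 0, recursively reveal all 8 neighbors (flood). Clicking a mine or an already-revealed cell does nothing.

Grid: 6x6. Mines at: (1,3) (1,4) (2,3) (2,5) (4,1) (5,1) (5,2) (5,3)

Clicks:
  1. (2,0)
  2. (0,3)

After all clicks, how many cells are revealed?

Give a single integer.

Click 1 (2,0) count=0: revealed 12 new [(0,0) (0,1) (0,2) (1,0) (1,1) (1,2) (2,0) (2,1) (2,2) (3,0) (3,1) (3,2)] -> total=12
Click 2 (0,3) count=2: revealed 1 new [(0,3)] -> total=13

Answer: 13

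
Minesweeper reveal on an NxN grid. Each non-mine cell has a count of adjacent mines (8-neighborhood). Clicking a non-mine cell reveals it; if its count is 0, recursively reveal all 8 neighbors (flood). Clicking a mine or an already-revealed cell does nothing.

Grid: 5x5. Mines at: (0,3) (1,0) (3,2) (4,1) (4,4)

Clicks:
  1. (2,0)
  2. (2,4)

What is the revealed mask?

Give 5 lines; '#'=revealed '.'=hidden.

Answer: .....
...##
#..##
...##
.....

Derivation:
Click 1 (2,0) count=1: revealed 1 new [(2,0)] -> total=1
Click 2 (2,4) count=0: revealed 6 new [(1,3) (1,4) (2,3) (2,4) (3,3) (3,4)] -> total=7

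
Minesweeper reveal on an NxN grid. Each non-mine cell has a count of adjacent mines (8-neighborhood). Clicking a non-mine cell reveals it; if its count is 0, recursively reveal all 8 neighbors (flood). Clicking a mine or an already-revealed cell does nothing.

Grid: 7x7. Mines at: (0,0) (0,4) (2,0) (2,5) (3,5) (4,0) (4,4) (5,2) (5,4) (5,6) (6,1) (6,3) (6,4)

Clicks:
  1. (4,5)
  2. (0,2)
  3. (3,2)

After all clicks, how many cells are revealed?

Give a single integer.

Answer: 19

Derivation:
Click 1 (4,5) count=4: revealed 1 new [(4,5)] -> total=1
Click 2 (0,2) count=0: revealed 18 new [(0,1) (0,2) (0,3) (1,1) (1,2) (1,3) (1,4) (2,1) (2,2) (2,3) (2,4) (3,1) (3,2) (3,3) (3,4) (4,1) (4,2) (4,3)] -> total=19
Click 3 (3,2) count=0: revealed 0 new [(none)] -> total=19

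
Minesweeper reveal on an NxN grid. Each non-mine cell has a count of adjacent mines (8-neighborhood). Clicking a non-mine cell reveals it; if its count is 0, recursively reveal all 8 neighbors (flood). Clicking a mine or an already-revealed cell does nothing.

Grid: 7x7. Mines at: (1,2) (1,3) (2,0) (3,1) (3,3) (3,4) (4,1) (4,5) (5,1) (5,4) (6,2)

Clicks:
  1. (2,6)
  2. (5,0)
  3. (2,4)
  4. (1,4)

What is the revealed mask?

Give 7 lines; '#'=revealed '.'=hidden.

Answer: ....###
....###
....###
.....##
.......
#......
.......

Derivation:
Click 1 (2,6) count=0: revealed 11 new [(0,4) (0,5) (0,6) (1,4) (1,5) (1,6) (2,4) (2,5) (2,6) (3,5) (3,6)] -> total=11
Click 2 (5,0) count=2: revealed 1 new [(5,0)] -> total=12
Click 3 (2,4) count=3: revealed 0 new [(none)] -> total=12
Click 4 (1,4) count=1: revealed 0 new [(none)] -> total=12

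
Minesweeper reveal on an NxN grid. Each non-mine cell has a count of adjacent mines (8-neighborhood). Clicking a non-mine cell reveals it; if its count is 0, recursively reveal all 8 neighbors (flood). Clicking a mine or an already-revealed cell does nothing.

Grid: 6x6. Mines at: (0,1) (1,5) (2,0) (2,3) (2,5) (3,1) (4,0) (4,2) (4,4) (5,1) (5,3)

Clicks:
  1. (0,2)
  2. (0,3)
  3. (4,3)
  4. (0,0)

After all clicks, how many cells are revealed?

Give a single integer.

Answer: 8

Derivation:
Click 1 (0,2) count=1: revealed 1 new [(0,2)] -> total=1
Click 2 (0,3) count=0: revealed 5 new [(0,3) (0,4) (1,2) (1,3) (1,4)] -> total=6
Click 3 (4,3) count=3: revealed 1 new [(4,3)] -> total=7
Click 4 (0,0) count=1: revealed 1 new [(0,0)] -> total=8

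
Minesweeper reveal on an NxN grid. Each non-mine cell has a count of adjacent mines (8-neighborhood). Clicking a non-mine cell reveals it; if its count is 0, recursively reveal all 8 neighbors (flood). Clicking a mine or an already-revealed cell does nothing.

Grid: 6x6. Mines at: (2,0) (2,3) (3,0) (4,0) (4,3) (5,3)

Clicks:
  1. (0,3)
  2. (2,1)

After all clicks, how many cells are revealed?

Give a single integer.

Answer: 21

Derivation:
Click 1 (0,3) count=0: revealed 20 new [(0,0) (0,1) (0,2) (0,3) (0,4) (0,5) (1,0) (1,1) (1,2) (1,3) (1,4) (1,5) (2,4) (2,5) (3,4) (3,5) (4,4) (4,5) (5,4) (5,5)] -> total=20
Click 2 (2,1) count=2: revealed 1 new [(2,1)] -> total=21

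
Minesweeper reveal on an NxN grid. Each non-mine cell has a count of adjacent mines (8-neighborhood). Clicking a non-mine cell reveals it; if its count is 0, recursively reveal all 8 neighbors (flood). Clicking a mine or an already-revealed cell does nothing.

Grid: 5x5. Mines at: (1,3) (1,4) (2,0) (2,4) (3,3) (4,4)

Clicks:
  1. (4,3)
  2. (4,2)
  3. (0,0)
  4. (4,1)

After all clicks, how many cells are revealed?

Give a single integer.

Click 1 (4,3) count=2: revealed 1 new [(4,3)] -> total=1
Click 2 (4,2) count=1: revealed 1 new [(4,2)] -> total=2
Click 3 (0,0) count=0: revealed 6 new [(0,0) (0,1) (0,2) (1,0) (1,1) (1,2)] -> total=8
Click 4 (4,1) count=0: revealed 5 new [(3,0) (3,1) (3,2) (4,0) (4,1)] -> total=13

Answer: 13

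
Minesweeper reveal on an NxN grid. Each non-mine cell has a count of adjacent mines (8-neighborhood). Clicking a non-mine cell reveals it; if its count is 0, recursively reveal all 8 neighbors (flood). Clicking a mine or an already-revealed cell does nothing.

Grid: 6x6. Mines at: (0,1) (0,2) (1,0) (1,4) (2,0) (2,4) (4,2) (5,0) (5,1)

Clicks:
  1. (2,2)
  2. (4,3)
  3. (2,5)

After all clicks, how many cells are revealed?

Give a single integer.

Click 1 (2,2) count=0: revealed 9 new [(1,1) (1,2) (1,3) (2,1) (2,2) (2,3) (3,1) (3,2) (3,3)] -> total=9
Click 2 (4,3) count=1: revealed 1 new [(4,3)] -> total=10
Click 3 (2,5) count=2: revealed 1 new [(2,5)] -> total=11

Answer: 11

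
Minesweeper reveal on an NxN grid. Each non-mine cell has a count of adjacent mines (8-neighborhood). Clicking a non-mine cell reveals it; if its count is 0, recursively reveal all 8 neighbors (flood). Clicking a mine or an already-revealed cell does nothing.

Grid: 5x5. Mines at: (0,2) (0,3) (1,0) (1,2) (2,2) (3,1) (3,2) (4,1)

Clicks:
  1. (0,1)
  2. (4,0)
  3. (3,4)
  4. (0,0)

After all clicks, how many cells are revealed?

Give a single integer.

Answer: 11

Derivation:
Click 1 (0,1) count=3: revealed 1 new [(0,1)] -> total=1
Click 2 (4,0) count=2: revealed 1 new [(4,0)] -> total=2
Click 3 (3,4) count=0: revealed 8 new [(1,3) (1,4) (2,3) (2,4) (3,3) (3,4) (4,3) (4,4)] -> total=10
Click 4 (0,0) count=1: revealed 1 new [(0,0)] -> total=11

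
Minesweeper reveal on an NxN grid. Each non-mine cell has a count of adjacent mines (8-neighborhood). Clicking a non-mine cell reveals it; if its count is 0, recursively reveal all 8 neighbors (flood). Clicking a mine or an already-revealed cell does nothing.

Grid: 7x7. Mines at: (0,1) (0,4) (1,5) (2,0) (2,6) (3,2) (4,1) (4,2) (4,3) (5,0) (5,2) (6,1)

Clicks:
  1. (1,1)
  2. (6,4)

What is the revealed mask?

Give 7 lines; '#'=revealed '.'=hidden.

Answer: .......
.#.....
.......
....###
....###
...####
...####

Derivation:
Click 1 (1,1) count=2: revealed 1 new [(1,1)] -> total=1
Click 2 (6,4) count=0: revealed 14 new [(3,4) (3,5) (3,6) (4,4) (4,5) (4,6) (5,3) (5,4) (5,5) (5,6) (6,3) (6,4) (6,5) (6,6)] -> total=15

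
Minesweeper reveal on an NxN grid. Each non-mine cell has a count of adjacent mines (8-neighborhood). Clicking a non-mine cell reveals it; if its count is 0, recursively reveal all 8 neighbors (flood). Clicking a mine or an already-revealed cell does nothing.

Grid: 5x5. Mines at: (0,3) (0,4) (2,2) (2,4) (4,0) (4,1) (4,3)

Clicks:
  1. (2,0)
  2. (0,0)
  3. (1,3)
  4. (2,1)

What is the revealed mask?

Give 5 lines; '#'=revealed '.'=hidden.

Click 1 (2,0) count=0: revealed 10 new [(0,0) (0,1) (0,2) (1,0) (1,1) (1,2) (2,0) (2,1) (3,0) (3,1)] -> total=10
Click 2 (0,0) count=0: revealed 0 new [(none)] -> total=10
Click 3 (1,3) count=4: revealed 1 new [(1,3)] -> total=11
Click 4 (2,1) count=1: revealed 0 new [(none)] -> total=11

Answer: ###..
####.
##...
##...
.....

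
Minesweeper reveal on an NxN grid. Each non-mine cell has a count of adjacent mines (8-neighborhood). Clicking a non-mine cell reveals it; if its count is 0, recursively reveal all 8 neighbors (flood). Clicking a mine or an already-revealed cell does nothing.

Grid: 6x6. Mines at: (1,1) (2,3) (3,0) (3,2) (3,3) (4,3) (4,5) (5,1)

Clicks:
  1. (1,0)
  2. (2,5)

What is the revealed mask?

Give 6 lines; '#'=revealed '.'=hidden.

Answer: ..####
#.####
....##
....##
......
......

Derivation:
Click 1 (1,0) count=1: revealed 1 new [(1,0)] -> total=1
Click 2 (2,5) count=0: revealed 12 new [(0,2) (0,3) (0,4) (0,5) (1,2) (1,3) (1,4) (1,5) (2,4) (2,5) (3,4) (3,5)] -> total=13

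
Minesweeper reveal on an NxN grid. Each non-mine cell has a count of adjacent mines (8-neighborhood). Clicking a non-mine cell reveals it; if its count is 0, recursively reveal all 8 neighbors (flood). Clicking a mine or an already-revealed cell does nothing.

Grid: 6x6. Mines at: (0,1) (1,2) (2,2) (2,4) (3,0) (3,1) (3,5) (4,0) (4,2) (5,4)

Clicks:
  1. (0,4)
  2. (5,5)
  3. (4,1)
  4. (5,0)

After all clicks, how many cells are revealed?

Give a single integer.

Click 1 (0,4) count=0: revealed 6 new [(0,3) (0,4) (0,5) (1,3) (1,4) (1,5)] -> total=6
Click 2 (5,5) count=1: revealed 1 new [(5,5)] -> total=7
Click 3 (4,1) count=4: revealed 1 new [(4,1)] -> total=8
Click 4 (5,0) count=1: revealed 1 new [(5,0)] -> total=9

Answer: 9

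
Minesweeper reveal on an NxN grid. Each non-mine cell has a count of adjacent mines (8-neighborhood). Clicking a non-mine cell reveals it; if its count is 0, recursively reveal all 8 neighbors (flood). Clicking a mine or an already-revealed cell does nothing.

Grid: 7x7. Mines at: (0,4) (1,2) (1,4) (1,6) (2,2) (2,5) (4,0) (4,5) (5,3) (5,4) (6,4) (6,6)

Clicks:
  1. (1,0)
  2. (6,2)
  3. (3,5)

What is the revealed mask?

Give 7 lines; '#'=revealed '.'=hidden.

Answer: ##.....
##.....
##.....
##...#.
.......
.......
..#....

Derivation:
Click 1 (1,0) count=0: revealed 8 new [(0,0) (0,1) (1,0) (1,1) (2,0) (2,1) (3,0) (3,1)] -> total=8
Click 2 (6,2) count=1: revealed 1 new [(6,2)] -> total=9
Click 3 (3,5) count=2: revealed 1 new [(3,5)] -> total=10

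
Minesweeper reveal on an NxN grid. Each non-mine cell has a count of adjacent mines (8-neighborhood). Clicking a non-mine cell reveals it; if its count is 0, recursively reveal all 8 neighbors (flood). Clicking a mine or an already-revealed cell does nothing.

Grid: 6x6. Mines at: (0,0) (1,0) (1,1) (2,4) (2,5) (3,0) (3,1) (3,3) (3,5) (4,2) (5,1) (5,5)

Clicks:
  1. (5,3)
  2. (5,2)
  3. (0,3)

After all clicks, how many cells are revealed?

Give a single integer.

Answer: 10

Derivation:
Click 1 (5,3) count=1: revealed 1 new [(5,3)] -> total=1
Click 2 (5,2) count=2: revealed 1 new [(5,2)] -> total=2
Click 3 (0,3) count=0: revealed 8 new [(0,2) (0,3) (0,4) (0,5) (1,2) (1,3) (1,4) (1,5)] -> total=10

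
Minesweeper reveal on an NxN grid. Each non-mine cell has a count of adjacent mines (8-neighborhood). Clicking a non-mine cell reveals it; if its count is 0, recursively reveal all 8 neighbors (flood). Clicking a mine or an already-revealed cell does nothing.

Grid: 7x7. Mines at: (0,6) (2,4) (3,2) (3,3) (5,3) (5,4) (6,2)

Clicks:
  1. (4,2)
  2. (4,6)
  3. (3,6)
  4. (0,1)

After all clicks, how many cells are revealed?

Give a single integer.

Answer: 36

Derivation:
Click 1 (4,2) count=3: revealed 1 new [(4,2)] -> total=1
Click 2 (4,6) count=0: revealed 12 new [(1,5) (1,6) (2,5) (2,6) (3,5) (3,6) (4,5) (4,6) (5,5) (5,6) (6,5) (6,6)] -> total=13
Click 3 (3,6) count=0: revealed 0 new [(none)] -> total=13
Click 4 (0,1) count=0: revealed 23 new [(0,0) (0,1) (0,2) (0,3) (0,4) (0,5) (1,0) (1,1) (1,2) (1,3) (1,4) (2,0) (2,1) (2,2) (2,3) (3,0) (3,1) (4,0) (4,1) (5,0) (5,1) (6,0) (6,1)] -> total=36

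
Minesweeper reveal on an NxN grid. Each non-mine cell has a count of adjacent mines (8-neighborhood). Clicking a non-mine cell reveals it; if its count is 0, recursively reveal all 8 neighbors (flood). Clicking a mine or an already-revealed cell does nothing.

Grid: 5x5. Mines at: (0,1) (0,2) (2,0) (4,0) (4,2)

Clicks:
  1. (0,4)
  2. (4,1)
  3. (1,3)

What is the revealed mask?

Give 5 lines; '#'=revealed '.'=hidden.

Click 1 (0,4) count=0: revealed 16 new [(0,3) (0,4) (1,1) (1,2) (1,3) (1,4) (2,1) (2,2) (2,3) (2,4) (3,1) (3,2) (3,3) (3,4) (4,3) (4,4)] -> total=16
Click 2 (4,1) count=2: revealed 1 new [(4,1)] -> total=17
Click 3 (1,3) count=1: revealed 0 new [(none)] -> total=17

Answer: ...##
.####
.####
.####
.#.##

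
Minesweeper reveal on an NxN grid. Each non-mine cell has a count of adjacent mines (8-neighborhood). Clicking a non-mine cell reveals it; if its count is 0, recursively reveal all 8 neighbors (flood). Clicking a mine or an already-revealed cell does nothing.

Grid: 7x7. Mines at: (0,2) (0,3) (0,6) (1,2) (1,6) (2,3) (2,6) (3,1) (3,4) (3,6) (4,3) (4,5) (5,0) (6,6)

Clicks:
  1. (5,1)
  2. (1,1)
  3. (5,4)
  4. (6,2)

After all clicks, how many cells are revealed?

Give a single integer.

Answer: 11

Derivation:
Click 1 (5,1) count=1: revealed 1 new [(5,1)] -> total=1
Click 2 (1,1) count=2: revealed 1 new [(1,1)] -> total=2
Click 3 (5,4) count=2: revealed 1 new [(5,4)] -> total=3
Click 4 (6,2) count=0: revealed 8 new [(5,2) (5,3) (5,5) (6,1) (6,2) (6,3) (6,4) (6,5)] -> total=11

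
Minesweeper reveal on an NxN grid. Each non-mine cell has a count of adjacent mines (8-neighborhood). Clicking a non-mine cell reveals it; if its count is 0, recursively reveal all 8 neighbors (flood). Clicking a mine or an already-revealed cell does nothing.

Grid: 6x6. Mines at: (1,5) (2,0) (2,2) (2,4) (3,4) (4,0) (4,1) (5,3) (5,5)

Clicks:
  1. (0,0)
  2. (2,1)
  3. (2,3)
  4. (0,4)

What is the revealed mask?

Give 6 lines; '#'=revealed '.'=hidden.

Click 1 (0,0) count=0: revealed 10 new [(0,0) (0,1) (0,2) (0,3) (0,4) (1,0) (1,1) (1,2) (1,3) (1,4)] -> total=10
Click 2 (2,1) count=2: revealed 1 new [(2,1)] -> total=11
Click 3 (2,3) count=3: revealed 1 new [(2,3)] -> total=12
Click 4 (0,4) count=1: revealed 0 new [(none)] -> total=12

Answer: #####.
#####.
.#.#..
......
......
......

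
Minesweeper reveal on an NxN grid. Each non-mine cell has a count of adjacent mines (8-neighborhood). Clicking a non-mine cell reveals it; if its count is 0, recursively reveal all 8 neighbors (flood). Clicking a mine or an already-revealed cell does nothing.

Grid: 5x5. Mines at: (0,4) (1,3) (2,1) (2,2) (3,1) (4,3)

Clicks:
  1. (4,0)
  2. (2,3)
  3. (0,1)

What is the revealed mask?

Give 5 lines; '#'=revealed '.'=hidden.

Click 1 (4,0) count=1: revealed 1 new [(4,0)] -> total=1
Click 2 (2,3) count=2: revealed 1 new [(2,3)] -> total=2
Click 3 (0,1) count=0: revealed 6 new [(0,0) (0,1) (0,2) (1,0) (1,1) (1,2)] -> total=8

Answer: ###..
###..
...#.
.....
#....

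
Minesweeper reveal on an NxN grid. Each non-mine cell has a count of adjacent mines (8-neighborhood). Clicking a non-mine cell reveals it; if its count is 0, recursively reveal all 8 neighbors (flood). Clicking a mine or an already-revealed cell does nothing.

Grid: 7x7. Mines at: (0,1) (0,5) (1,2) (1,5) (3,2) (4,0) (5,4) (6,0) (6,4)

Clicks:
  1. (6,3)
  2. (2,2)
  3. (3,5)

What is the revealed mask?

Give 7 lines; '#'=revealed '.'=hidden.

Click 1 (6,3) count=2: revealed 1 new [(6,3)] -> total=1
Click 2 (2,2) count=2: revealed 1 new [(2,2)] -> total=2
Click 3 (3,5) count=0: revealed 16 new [(2,3) (2,4) (2,5) (2,6) (3,3) (3,4) (3,5) (3,6) (4,3) (4,4) (4,5) (4,6) (5,5) (5,6) (6,5) (6,6)] -> total=18

Answer: .......
.......
..#####
...####
...####
.....##
...#.##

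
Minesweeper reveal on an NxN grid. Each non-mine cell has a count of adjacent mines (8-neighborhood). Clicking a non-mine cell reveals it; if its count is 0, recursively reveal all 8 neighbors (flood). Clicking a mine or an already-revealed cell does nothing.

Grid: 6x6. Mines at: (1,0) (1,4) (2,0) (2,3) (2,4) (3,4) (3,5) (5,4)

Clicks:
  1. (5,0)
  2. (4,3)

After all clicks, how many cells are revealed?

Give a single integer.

Answer: 12

Derivation:
Click 1 (5,0) count=0: revealed 12 new [(3,0) (3,1) (3,2) (3,3) (4,0) (4,1) (4,2) (4,3) (5,0) (5,1) (5,2) (5,3)] -> total=12
Click 2 (4,3) count=2: revealed 0 new [(none)] -> total=12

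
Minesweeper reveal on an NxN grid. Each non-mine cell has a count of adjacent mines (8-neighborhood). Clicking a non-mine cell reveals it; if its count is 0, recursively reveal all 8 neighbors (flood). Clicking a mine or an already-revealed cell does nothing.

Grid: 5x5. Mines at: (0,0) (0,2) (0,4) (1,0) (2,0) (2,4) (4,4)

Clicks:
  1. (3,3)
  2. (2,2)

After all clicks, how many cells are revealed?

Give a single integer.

Click 1 (3,3) count=2: revealed 1 new [(3,3)] -> total=1
Click 2 (2,2) count=0: revealed 13 new [(1,1) (1,2) (1,3) (2,1) (2,2) (2,3) (3,0) (3,1) (3,2) (4,0) (4,1) (4,2) (4,3)] -> total=14

Answer: 14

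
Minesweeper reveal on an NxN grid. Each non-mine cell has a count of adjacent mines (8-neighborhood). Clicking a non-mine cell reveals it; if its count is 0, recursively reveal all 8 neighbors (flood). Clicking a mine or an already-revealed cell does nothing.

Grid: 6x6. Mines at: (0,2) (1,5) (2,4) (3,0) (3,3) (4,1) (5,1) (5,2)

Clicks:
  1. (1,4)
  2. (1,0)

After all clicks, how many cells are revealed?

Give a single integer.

Answer: 7

Derivation:
Click 1 (1,4) count=2: revealed 1 new [(1,4)] -> total=1
Click 2 (1,0) count=0: revealed 6 new [(0,0) (0,1) (1,0) (1,1) (2,0) (2,1)] -> total=7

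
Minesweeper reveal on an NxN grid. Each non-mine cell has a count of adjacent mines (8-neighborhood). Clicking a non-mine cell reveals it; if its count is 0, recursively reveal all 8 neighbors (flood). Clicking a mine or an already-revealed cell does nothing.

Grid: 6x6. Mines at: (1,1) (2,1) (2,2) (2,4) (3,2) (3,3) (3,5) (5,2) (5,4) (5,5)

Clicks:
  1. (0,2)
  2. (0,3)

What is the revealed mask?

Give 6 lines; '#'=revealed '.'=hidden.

Answer: ..####
..####
......
......
......
......

Derivation:
Click 1 (0,2) count=1: revealed 1 new [(0,2)] -> total=1
Click 2 (0,3) count=0: revealed 7 new [(0,3) (0,4) (0,5) (1,2) (1,3) (1,4) (1,5)] -> total=8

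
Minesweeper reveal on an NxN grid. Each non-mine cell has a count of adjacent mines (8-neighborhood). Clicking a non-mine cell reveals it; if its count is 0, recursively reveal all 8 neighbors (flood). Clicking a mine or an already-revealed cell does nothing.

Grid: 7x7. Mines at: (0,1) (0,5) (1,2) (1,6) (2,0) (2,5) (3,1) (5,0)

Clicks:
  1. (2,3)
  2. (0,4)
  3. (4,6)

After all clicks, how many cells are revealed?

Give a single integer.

Click 1 (2,3) count=1: revealed 1 new [(2,3)] -> total=1
Click 2 (0,4) count=1: revealed 1 new [(0,4)] -> total=2
Click 3 (4,6) count=0: revealed 25 new [(2,2) (2,4) (3,2) (3,3) (3,4) (3,5) (3,6) (4,1) (4,2) (4,3) (4,4) (4,5) (4,6) (5,1) (5,2) (5,3) (5,4) (5,5) (5,6) (6,1) (6,2) (6,3) (6,4) (6,5) (6,6)] -> total=27

Answer: 27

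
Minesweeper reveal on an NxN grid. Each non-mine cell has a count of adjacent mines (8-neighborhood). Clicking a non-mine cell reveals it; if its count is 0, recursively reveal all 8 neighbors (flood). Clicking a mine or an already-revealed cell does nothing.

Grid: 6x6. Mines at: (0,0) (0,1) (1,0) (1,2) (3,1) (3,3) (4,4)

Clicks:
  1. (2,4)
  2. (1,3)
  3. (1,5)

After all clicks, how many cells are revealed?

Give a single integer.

Click 1 (2,4) count=1: revealed 1 new [(2,4)] -> total=1
Click 2 (1,3) count=1: revealed 1 new [(1,3)] -> total=2
Click 3 (1,5) count=0: revealed 9 new [(0,3) (0,4) (0,5) (1,4) (1,5) (2,3) (2,5) (3,4) (3,5)] -> total=11

Answer: 11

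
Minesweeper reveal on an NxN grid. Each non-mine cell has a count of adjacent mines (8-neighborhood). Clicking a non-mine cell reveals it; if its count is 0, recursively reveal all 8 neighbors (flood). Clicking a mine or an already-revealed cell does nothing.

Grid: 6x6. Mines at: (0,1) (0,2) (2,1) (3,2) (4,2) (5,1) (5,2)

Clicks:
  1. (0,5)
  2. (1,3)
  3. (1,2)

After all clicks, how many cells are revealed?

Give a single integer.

Click 1 (0,5) count=0: revealed 18 new [(0,3) (0,4) (0,5) (1,3) (1,4) (1,5) (2,3) (2,4) (2,5) (3,3) (3,4) (3,5) (4,3) (4,4) (4,5) (5,3) (5,4) (5,5)] -> total=18
Click 2 (1,3) count=1: revealed 0 new [(none)] -> total=18
Click 3 (1,2) count=3: revealed 1 new [(1,2)] -> total=19

Answer: 19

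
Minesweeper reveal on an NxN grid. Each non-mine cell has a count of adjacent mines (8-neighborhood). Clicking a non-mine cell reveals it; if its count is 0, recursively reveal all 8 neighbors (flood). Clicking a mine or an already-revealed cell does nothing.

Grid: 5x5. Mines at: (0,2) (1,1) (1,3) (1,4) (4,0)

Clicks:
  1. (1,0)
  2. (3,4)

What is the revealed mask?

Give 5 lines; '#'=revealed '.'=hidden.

Answer: .....
#....
.####
.####
.####

Derivation:
Click 1 (1,0) count=1: revealed 1 new [(1,0)] -> total=1
Click 2 (3,4) count=0: revealed 12 new [(2,1) (2,2) (2,3) (2,4) (3,1) (3,2) (3,3) (3,4) (4,1) (4,2) (4,3) (4,4)] -> total=13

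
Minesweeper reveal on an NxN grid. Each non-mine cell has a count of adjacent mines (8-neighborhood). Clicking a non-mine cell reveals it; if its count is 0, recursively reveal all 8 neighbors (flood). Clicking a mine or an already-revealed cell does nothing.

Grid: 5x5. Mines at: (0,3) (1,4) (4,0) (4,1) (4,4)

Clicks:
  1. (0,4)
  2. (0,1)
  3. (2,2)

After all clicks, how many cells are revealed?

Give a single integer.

Answer: 16

Derivation:
Click 1 (0,4) count=2: revealed 1 new [(0,4)] -> total=1
Click 2 (0,1) count=0: revealed 15 new [(0,0) (0,1) (0,2) (1,0) (1,1) (1,2) (1,3) (2,0) (2,1) (2,2) (2,3) (3,0) (3,1) (3,2) (3,3)] -> total=16
Click 3 (2,2) count=0: revealed 0 new [(none)] -> total=16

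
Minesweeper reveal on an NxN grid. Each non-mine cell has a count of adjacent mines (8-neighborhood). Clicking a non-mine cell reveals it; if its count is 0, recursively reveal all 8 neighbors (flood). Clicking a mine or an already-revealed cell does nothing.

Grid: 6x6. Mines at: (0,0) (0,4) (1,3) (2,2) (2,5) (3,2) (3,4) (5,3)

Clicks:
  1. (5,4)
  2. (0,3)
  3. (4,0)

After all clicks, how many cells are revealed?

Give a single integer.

Answer: 14

Derivation:
Click 1 (5,4) count=1: revealed 1 new [(5,4)] -> total=1
Click 2 (0,3) count=2: revealed 1 new [(0,3)] -> total=2
Click 3 (4,0) count=0: revealed 12 new [(1,0) (1,1) (2,0) (2,1) (3,0) (3,1) (4,0) (4,1) (4,2) (5,0) (5,1) (5,2)] -> total=14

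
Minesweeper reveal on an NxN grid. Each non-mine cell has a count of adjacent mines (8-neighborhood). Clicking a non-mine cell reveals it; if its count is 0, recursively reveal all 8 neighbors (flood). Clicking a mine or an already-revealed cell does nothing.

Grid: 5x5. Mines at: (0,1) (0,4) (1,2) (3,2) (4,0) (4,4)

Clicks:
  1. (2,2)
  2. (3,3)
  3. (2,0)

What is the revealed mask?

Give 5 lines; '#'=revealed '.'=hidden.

Answer: .....
##...
###..
##.#.
.....

Derivation:
Click 1 (2,2) count=2: revealed 1 new [(2,2)] -> total=1
Click 2 (3,3) count=2: revealed 1 new [(3,3)] -> total=2
Click 3 (2,0) count=0: revealed 6 new [(1,0) (1,1) (2,0) (2,1) (3,0) (3,1)] -> total=8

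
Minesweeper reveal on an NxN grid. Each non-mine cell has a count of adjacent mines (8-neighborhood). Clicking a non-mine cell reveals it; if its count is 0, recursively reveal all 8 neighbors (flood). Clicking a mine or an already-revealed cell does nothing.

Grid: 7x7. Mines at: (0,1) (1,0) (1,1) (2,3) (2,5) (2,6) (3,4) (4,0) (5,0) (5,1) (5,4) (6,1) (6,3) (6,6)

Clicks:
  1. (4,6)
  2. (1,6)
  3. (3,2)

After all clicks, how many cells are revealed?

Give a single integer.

Answer: 8

Derivation:
Click 1 (4,6) count=0: revealed 6 new [(3,5) (3,6) (4,5) (4,6) (5,5) (5,6)] -> total=6
Click 2 (1,6) count=2: revealed 1 new [(1,6)] -> total=7
Click 3 (3,2) count=1: revealed 1 new [(3,2)] -> total=8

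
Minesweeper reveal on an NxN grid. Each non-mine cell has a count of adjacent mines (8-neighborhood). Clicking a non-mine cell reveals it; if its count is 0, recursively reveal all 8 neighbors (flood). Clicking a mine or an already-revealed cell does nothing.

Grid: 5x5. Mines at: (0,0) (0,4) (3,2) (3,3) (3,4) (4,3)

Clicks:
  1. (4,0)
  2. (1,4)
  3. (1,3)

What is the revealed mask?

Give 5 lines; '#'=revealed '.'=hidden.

Click 1 (4,0) count=0: revealed 8 new [(1,0) (1,1) (2,0) (2,1) (3,0) (3,1) (4,0) (4,1)] -> total=8
Click 2 (1,4) count=1: revealed 1 new [(1,4)] -> total=9
Click 3 (1,3) count=1: revealed 1 new [(1,3)] -> total=10

Answer: .....
##.##
##...
##...
##...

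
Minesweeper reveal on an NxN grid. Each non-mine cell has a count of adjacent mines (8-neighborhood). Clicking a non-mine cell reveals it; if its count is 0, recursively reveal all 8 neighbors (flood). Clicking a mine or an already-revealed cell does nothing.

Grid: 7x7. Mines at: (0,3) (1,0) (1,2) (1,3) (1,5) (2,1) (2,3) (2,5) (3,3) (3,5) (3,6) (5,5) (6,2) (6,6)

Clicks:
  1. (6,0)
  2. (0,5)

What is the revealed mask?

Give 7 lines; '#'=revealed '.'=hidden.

Answer: .....#.
.......
.......
###....
###....
###....
##.....

Derivation:
Click 1 (6,0) count=0: revealed 11 new [(3,0) (3,1) (3,2) (4,0) (4,1) (4,2) (5,0) (5,1) (5,2) (6,0) (6,1)] -> total=11
Click 2 (0,5) count=1: revealed 1 new [(0,5)] -> total=12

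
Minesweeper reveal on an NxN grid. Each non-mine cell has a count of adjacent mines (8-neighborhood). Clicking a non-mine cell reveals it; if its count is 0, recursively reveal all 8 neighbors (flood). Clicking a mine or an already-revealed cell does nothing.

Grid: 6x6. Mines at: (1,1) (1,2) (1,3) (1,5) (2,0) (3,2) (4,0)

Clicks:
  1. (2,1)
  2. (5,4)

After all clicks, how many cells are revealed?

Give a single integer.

Answer: 17

Derivation:
Click 1 (2,1) count=4: revealed 1 new [(2,1)] -> total=1
Click 2 (5,4) count=0: revealed 16 new [(2,3) (2,4) (2,5) (3,3) (3,4) (3,5) (4,1) (4,2) (4,3) (4,4) (4,5) (5,1) (5,2) (5,3) (5,4) (5,5)] -> total=17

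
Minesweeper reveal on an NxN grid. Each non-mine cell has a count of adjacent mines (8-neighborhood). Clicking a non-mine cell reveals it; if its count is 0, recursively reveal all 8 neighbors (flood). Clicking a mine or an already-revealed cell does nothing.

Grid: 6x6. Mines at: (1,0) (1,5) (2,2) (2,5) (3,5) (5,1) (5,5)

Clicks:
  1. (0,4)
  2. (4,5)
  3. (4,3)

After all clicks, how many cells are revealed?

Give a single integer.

Click 1 (0,4) count=1: revealed 1 new [(0,4)] -> total=1
Click 2 (4,5) count=2: revealed 1 new [(4,5)] -> total=2
Click 3 (4,3) count=0: revealed 9 new [(3,2) (3,3) (3,4) (4,2) (4,3) (4,4) (5,2) (5,3) (5,4)] -> total=11

Answer: 11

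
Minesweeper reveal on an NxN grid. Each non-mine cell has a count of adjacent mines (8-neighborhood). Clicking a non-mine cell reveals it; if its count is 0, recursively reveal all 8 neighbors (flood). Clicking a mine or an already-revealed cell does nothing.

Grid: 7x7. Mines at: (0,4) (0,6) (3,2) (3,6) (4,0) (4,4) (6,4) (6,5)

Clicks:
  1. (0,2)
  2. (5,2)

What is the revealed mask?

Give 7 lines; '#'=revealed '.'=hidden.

Click 1 (0,2) count=0: revealed 14 new [(0,0) (0,1) (0,2) (0,3) (1,0) (1,1) (1,2) (1,3) (2,0) (2,1) (2,2) (2,3) (3,0) (3,1)] -> total=14
Click 2 (5,2) count=0: revealed 11 new [(4,1) (4,2) (4,3) (5,0) (5,1) (5,2) (5,3) (6,0) (6,1) (6,2) (6,3)] -> total=25

Answer: ####...
####...
####...
##.....
.###...
####...
####...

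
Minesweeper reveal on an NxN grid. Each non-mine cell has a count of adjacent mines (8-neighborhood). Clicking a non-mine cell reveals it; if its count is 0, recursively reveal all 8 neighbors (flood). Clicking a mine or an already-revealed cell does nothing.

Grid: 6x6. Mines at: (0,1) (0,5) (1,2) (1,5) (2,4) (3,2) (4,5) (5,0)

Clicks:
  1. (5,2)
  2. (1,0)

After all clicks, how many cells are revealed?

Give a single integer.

Click 1 (5,2) count=0: revealed 8 new [(4,1) (4,2) (4,3) (4,4) (5,1) (5,2) (5,3) (5,4)] -> total=8
Click 2 (1,0) count=1: revealed 1 new [(1,0)] -> total=9

Answer: 9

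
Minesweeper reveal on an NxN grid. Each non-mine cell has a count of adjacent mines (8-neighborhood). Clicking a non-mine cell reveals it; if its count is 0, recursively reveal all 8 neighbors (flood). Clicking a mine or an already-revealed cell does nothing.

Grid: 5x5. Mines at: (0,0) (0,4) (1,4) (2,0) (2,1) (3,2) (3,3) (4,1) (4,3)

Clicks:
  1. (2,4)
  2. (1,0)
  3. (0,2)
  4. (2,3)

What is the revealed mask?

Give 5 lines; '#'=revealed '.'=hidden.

Answer: .###.
####.
...##
.....
.....

Derivation:
Click 1 (2,4) count=2: revealed 1 new [(2,4)] -> total=1
Click 2 (1,0) count=3: revealed 1 new [(1,0)] -> total=2
Click 3 (0,2) count=0: revealed 6 new [(0,1) (0,2) (0,3) (1,1) (1,2) (1,3)] -> total=8
Click 4 (2,3) count=3: revealed 1 new [(2,3)] -> total=9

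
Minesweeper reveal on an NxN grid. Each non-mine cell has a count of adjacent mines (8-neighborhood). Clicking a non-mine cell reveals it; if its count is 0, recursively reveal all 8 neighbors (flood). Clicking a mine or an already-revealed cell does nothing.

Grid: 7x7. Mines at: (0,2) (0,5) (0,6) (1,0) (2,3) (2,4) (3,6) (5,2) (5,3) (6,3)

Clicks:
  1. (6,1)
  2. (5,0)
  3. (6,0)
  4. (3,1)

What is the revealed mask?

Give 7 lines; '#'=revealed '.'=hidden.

Click 1 (6,1) count=1: revealed 1 new [(6,1)] -> total=1
Click 2 (5,0) count=0: revealed 12 new [(2,0) (2,1) (2,2) (3,0) (3,1) (3,2) (4,0) (4,1) (4,2) (5,0) (5,1) (6,0)] -> total=13
Click 3 (6,0) count=0: revealed 0 new [(none)] -> total=13
Click 4 (3,1) count=0: revealed 0 new [(none)] -> total=13

Answer: .......
.......
###....
###....
###....
##.....
##.....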